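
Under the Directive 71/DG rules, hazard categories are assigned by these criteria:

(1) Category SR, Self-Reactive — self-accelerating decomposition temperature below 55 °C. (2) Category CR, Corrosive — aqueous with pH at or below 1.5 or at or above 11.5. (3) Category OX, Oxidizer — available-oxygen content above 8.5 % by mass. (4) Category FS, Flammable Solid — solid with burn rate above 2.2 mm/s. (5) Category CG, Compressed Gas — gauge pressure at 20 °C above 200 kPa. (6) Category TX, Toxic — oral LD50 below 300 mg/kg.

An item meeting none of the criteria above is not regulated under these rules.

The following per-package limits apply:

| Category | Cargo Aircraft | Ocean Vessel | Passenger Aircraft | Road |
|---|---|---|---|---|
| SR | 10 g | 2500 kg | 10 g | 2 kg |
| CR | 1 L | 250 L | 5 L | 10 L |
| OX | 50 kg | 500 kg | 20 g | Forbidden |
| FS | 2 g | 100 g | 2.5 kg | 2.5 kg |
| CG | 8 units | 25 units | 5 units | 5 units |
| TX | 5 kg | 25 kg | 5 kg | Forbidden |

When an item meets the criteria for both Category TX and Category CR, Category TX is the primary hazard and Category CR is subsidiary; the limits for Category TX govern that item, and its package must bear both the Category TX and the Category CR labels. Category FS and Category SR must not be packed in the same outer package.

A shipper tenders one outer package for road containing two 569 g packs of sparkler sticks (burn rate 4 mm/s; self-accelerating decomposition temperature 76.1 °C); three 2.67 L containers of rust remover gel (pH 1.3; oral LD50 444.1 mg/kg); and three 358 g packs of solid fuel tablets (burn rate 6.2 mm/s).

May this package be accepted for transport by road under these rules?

Yes

With burn rate 4 mm/s (> 2.2 mm/s), the sparkler sticks fall in Category FS.
With pH 1.3 (≤ 1.5), the rust remover gel falls in Category CR.
Solid fuel tablets: burn rate 6.2 mm/s > 2.2 mm/s → Category FS (Flammable Solid).
Total Category FS: (two 569 g packs = 1.138 kg) + (three 358 g packs = 1.074 kg) = 2.212 kg.
2.212 kg ≤ 2.5 kg (road limit, Category FS) — within limit.
Category CR quantity: three 2.67 L containers = 8.01 L.
8.01 L ≤ 10 L (road limit, Category CR) — within limit.
The segregation rule (Category FS with Category SR) does not apply to Category FS with Category CR.
Every hazard category is within its road limit and no segregation rule is violated.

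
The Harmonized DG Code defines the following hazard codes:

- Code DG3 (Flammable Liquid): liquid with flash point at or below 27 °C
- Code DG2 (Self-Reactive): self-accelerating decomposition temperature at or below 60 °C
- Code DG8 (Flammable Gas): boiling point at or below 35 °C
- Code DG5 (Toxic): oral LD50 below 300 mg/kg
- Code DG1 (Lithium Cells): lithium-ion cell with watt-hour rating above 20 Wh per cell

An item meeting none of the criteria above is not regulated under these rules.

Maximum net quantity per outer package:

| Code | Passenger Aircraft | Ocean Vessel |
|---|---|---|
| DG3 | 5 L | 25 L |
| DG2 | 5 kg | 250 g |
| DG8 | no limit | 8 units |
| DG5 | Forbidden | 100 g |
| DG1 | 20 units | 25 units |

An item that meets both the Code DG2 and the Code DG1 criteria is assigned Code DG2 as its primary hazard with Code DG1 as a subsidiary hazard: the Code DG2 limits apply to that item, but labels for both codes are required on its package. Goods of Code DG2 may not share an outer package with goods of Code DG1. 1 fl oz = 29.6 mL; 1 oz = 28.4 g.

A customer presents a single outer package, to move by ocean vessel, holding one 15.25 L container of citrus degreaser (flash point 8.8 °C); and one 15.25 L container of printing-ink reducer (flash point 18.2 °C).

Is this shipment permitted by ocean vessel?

With flash point 8.8 °C (≤ 27 °C), the citrus degreaser falls in Code DG3.
Printing-ink reducer: flash point 18.2 °C ≤ 27 °C → Code DG3 (Flammable Liquid).
Total Code DG3: 15.25 L + 15.25 L = 30.5 L.
30.5 L > 25 L (ocean vessel limit, Code DG3) — over the limit.

No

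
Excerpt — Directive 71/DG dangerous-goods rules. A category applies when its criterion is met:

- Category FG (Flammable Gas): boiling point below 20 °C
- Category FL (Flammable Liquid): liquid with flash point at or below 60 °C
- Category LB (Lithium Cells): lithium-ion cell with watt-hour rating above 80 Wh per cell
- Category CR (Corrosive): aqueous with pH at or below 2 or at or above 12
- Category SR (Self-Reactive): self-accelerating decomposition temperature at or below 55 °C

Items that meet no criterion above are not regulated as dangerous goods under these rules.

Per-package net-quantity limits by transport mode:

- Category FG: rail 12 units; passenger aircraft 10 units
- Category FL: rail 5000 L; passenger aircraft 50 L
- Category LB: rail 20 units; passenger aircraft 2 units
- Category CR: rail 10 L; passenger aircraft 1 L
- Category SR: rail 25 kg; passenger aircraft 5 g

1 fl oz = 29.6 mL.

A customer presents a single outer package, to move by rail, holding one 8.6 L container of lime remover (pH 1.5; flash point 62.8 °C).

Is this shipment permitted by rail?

Yes

With pH 1.5 (≤ 2), the lime remover falls in Category CR.
Category CR quantity: 8.6 L.
That is within the Category CR rail limit of 10 L.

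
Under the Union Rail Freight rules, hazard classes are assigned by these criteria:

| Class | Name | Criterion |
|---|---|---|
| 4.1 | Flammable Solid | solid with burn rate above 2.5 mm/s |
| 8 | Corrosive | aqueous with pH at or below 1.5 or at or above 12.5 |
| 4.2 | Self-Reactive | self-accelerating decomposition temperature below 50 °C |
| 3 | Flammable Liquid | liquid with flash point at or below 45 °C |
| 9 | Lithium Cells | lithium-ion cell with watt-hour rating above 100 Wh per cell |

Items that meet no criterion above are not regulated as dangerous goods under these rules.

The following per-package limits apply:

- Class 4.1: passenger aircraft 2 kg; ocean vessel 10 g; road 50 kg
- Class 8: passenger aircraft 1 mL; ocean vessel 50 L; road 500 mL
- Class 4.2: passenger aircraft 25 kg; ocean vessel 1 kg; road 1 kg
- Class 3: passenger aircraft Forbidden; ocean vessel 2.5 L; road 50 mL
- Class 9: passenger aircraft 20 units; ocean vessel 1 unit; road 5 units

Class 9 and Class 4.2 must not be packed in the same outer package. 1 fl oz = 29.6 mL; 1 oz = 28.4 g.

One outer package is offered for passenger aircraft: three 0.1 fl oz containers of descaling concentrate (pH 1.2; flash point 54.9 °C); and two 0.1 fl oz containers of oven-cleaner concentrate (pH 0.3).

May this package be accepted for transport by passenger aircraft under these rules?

The descaling concentrate has pH 1.2, which is ≤ 1.5, so it is Class 8 (Corrosive).
Oven-cleaner concentrate: pH 0.3 ≤ 1.5 → Class 8 (Corrosive).
Class 8 net quantity: (three 0.1 fl oz containers = 8.88 mL) + (two 0.1 fl oz containers = 5.92 mL) = 14.8 mL.
14.8 mL > 1 mL (passenger aircraft limit, Class 8) — over the limit.

No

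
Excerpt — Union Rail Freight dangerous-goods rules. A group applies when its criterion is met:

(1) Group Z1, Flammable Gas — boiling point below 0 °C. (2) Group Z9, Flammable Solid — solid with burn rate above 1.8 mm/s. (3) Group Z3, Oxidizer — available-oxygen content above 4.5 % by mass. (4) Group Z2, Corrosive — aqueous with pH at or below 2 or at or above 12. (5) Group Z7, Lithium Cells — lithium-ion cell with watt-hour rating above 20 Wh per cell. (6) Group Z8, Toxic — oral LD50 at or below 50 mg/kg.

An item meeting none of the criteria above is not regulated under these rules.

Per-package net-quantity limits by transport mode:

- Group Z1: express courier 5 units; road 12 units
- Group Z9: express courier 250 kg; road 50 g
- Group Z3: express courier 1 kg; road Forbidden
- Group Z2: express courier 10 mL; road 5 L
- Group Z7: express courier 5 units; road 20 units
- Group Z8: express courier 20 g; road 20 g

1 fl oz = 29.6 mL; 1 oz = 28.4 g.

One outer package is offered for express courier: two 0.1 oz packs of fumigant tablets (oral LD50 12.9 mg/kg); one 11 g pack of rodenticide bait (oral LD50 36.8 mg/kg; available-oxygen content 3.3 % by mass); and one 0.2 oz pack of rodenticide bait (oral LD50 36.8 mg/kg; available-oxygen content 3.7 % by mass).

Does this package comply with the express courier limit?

Oral LD50 12.9 mg/kg meets the Group Z8 criterion (Toxic), so the fumigant tablets are Group Z8.
The rodenticide bait has oral LD50 36.8 mg/kg, which is ≤ 50 mg/kg, so it is Group Z8 (Toxic).
With oral LD50 36.8 mg/kg (≤ 50 mg/kg), the rodenticide bait falls in Group Z8.
Total Group Z8: (two 0.1 oz packs = 5.68 g) + 11 g + (one 0.2 oz pack = 5.68 g) = 22.36 g.
22.36 g exceeds the express courier limit of 20 g for Group Z8.

No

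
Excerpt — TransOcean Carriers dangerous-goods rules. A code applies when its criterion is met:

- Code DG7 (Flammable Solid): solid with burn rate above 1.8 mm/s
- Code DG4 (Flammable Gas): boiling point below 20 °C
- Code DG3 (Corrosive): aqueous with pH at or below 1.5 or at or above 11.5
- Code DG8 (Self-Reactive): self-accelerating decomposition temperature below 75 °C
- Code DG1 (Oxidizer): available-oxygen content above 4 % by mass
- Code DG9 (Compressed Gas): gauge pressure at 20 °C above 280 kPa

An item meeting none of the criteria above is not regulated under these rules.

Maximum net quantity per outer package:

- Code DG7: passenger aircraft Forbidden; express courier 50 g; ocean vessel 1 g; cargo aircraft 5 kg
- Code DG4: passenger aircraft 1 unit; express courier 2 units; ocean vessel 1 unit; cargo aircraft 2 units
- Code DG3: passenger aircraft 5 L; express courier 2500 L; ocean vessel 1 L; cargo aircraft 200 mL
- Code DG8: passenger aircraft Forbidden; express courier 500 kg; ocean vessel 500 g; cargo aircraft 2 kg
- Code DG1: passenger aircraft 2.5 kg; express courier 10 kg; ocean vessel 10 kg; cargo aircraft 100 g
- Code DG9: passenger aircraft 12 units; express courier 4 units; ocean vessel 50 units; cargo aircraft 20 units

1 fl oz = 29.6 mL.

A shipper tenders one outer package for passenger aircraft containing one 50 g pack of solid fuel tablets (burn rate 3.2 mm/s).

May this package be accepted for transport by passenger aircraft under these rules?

No

With burn rate 3.2 mm/s (> 1.8 mm/s), the solid fuel tablets fall in Code DG7.
Code DG7 quantity: 50 g.
By passenger aircraft, Code DG7 is Forbidden regardless of quantity.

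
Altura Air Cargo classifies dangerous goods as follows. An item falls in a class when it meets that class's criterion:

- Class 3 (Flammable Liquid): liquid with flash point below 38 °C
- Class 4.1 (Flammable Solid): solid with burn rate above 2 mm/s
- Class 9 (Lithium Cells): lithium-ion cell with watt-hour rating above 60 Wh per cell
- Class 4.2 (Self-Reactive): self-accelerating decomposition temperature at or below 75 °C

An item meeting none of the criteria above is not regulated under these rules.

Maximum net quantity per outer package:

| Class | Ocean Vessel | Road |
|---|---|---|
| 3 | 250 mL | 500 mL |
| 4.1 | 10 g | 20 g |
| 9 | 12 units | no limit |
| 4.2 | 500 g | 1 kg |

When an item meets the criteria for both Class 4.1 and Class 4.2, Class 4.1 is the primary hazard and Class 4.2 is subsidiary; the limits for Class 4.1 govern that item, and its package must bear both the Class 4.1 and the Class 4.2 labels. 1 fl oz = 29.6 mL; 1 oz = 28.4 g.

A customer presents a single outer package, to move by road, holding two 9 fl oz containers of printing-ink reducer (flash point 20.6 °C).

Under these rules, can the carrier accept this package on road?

No

With flash point 20.6 °C (< 38 °C), the printing-ink reducer falls in Class 3.
Class 3 quantity: two 9 fl oz containers = 532.8 mL.
That exceeds the Class 3 road limit of 500 mL.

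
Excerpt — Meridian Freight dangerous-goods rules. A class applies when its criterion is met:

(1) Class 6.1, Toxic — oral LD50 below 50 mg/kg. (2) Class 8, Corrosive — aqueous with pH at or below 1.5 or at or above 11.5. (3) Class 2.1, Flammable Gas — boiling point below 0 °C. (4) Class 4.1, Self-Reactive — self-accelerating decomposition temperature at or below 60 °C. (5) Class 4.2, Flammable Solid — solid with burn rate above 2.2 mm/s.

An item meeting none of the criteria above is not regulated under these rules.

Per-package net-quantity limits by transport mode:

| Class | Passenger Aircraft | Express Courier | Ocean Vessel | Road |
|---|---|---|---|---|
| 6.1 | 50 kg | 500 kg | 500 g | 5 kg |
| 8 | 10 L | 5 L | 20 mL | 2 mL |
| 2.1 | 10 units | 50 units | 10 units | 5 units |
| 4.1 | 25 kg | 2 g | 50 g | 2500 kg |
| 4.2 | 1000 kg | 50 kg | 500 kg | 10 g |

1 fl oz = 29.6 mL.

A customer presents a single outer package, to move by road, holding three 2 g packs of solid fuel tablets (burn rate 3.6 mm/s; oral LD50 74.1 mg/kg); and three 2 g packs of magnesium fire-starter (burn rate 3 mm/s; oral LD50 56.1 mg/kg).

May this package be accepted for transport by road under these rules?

No

Solid fuel tablets: burn rate 3.6 mm/s > 2.2 mm/s → Class 4.2 (Flammable Solid).
Burn rate 3 mm/s meets the Class 4.2 criterion (Flammable Solid), so the magnesium fire-starter is Class 4.2.
Class 4.2 net quantity: (three 2 g packs = 6 g) + (three 2 g packs = 6 g) = 12 g.
12 g exceeds the road limit of 10 g for Class 4.2.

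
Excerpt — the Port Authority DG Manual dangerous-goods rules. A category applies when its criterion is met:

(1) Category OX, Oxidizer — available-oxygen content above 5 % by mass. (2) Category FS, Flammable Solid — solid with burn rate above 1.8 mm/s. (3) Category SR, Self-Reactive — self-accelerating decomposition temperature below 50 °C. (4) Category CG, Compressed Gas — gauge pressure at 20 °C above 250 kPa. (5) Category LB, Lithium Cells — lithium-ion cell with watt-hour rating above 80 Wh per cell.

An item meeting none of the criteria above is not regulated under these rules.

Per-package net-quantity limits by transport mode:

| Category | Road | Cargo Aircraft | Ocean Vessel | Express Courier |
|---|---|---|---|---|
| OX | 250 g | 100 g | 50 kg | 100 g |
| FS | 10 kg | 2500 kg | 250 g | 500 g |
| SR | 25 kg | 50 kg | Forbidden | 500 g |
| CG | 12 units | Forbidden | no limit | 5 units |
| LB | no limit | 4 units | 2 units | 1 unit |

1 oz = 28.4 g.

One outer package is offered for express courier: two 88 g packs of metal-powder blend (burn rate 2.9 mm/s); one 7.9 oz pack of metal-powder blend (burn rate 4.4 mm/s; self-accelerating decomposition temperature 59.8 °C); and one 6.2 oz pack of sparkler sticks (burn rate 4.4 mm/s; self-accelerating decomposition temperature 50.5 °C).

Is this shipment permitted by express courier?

No

With burn rate 2.9 mm/s (> 1.8 mm/s), the metal-powder blend falls in Category FS.
Burn rate 4.4 mm/s meets the Category FS criterion (Flammable Solid), so the metal-powder blend is Category FS.
The sparkler sticks have burn rate 4.4 mm/s, which is > 1.8 mm/s, so they are Category FS (Flammable Solid).
Total Category FS: (two 88 g packs = 176 g) + (one 7.9 oz pack = 224.36 g) + (one 6.2 oz pack = 176.08 g) = 576.44 g.
That exceeds the Category FS express courier limit of 500 g.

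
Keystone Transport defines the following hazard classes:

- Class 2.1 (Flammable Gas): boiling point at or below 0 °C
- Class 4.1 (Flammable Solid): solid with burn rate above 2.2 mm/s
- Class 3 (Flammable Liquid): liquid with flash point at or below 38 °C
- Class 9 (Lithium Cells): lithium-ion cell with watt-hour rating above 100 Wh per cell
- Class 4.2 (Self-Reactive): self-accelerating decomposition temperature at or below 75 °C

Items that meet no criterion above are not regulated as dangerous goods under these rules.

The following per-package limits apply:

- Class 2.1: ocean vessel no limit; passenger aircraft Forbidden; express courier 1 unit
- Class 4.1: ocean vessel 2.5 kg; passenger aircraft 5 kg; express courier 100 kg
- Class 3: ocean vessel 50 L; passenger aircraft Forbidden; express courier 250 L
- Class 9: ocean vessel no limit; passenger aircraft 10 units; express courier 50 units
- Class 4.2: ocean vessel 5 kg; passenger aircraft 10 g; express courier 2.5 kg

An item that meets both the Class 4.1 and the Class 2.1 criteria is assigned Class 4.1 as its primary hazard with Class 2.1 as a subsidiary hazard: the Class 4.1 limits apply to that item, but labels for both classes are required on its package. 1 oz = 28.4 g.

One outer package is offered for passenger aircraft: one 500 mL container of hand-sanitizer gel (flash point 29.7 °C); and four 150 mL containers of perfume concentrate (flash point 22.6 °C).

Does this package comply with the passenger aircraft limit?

No

Hand-sanitizer gel: flash point 29.7 °C ≤ 38 °C → Class 3 (Flammable Liquid).
Flash point 22.6 °C meets the Class 3 criterion (Flammable Liquid), so the perfume concentrate is Class 3.
Total Class 3: 500 mL + (four 150 mL containers = 600 mL) = 1.1 L.
By passenger aircraft, Class 3 is Forbidden regardless of quantity.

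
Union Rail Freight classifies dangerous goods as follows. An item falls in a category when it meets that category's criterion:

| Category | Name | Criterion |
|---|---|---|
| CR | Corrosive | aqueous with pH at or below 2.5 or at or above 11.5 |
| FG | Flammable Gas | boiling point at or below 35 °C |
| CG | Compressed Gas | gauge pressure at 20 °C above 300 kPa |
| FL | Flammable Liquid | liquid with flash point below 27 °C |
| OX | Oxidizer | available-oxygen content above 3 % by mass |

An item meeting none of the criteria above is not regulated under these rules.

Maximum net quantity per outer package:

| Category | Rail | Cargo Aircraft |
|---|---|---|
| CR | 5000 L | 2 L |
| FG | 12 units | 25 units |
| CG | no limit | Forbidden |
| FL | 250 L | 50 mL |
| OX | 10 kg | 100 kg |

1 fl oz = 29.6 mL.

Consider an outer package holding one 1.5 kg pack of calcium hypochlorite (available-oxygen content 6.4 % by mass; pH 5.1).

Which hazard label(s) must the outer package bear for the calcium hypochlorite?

The calcium hypochlorite has available-oxygen content 6.4 % by mass, which is > 3 % by mass, so it is Category OX (Oxidizer).
Only the Category OX label is required.

Category OX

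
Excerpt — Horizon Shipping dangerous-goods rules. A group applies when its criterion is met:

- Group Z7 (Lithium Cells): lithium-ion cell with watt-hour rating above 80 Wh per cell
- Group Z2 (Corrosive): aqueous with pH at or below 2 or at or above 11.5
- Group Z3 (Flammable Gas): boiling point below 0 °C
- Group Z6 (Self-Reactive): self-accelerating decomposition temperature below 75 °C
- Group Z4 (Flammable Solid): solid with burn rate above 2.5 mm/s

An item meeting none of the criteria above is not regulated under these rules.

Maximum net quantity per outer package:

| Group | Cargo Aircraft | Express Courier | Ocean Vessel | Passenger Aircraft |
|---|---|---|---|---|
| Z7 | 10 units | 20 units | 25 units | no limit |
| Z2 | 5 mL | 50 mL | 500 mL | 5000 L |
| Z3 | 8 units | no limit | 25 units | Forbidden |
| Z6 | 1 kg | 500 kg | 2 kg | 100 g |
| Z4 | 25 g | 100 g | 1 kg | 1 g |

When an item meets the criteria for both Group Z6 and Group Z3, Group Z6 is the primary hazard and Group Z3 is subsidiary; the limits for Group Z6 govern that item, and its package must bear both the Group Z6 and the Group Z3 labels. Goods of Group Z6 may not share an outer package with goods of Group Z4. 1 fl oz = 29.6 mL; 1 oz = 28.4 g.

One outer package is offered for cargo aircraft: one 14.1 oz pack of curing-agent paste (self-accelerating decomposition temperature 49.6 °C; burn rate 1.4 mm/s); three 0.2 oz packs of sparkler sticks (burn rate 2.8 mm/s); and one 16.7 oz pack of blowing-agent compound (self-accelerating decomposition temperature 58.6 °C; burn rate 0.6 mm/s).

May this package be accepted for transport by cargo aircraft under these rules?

No

Curing-agent paste: self-accelerating decomposition temperature 49.6 °C < 75 °C → Group Z6 (Self-Reactive).
With burn rate 2.8 mm/s (> 2.5 mm/s), the sparkler sticks fall in Group Z4.
With self-accelerating decomposition temperature 58.6 °C (< 75 °C), the blowing-agent compound falls in Group Z6.
Group Z6 net quantity: (one 14.1 oz pack = 400.44 g) + (one 16.7 oz pack = 474.28 g) = 874.72 g.
874.72 g ≤ 1 kg (cargo aircraft limit, Group Z6) — within limit.
Group Z4 quantity: three 0.2 oz packs = 17.04 g.
17.04 g ≤ 25 g (cargo aircraft limit, Group Z4) — within limit.
Group Z6 and Group Z4 may not share an outer package.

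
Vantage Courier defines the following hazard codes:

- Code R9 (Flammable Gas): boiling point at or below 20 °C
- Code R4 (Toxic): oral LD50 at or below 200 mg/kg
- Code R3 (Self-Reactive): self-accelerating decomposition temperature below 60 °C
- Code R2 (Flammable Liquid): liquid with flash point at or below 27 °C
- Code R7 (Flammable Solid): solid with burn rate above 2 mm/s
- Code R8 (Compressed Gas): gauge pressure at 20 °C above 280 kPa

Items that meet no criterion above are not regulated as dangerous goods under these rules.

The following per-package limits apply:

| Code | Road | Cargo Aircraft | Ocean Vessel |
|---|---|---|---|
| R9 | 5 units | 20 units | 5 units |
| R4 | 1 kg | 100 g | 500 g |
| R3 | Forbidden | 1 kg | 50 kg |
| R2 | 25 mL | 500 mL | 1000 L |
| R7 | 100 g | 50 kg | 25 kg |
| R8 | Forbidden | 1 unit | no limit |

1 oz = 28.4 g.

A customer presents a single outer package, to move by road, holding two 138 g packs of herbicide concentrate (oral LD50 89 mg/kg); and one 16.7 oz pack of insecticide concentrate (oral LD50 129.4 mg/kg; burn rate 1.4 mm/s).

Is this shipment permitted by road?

Herbicide concentrate: oral LD50 89 mg/kg ≤ 200 mg/kg → Code R4 (Toxic).
With oral LD50 129.4 mg/kg (≤ 200 mg/kg), the insecticide concentrate falls in Code R4.
Code R4 net quantity: (two 138 g packs = 276 g) + (one 16.7 oz pack = 474.28 g) = 750.28 g.
That is within the Code R4 road limit of 1 kg.

Yes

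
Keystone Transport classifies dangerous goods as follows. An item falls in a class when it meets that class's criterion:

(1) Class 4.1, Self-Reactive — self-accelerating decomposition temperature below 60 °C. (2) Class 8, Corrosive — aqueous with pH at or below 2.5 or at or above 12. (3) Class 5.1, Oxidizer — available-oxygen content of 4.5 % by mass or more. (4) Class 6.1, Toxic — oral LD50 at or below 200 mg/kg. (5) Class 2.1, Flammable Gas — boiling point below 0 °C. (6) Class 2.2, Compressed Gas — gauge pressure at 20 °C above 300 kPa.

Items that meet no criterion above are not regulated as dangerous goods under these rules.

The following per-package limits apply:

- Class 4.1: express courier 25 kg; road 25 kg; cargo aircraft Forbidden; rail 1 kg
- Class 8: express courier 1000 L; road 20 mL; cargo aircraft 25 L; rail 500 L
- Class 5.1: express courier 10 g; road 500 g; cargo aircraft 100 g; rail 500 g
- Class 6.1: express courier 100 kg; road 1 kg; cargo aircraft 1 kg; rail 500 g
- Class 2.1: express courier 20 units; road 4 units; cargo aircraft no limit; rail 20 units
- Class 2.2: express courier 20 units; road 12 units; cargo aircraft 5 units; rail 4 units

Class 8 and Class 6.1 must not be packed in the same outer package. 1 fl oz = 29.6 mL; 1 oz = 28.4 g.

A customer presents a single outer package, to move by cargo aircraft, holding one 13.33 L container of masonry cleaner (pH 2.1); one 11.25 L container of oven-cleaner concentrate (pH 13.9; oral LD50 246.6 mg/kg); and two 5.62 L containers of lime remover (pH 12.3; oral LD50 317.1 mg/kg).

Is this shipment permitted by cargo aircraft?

No

With pH 2.1 (≤ 2.5), the masonry cleaner falls in Class 8.
pH 13.9 meets the Class 8 criterion (Corrosive), so the oven-cleaner concentrate is Class 8.
Lime remover: pH 12.3 ≥ 12 → Class 8 (Corrosive).
Total Class 8: 13.33 L + 11.25 L + (two 5.62 L containers = 11.24 L) = 35.82 L.
That exceeds the Class 8 cargo aircraft limit of 25 L.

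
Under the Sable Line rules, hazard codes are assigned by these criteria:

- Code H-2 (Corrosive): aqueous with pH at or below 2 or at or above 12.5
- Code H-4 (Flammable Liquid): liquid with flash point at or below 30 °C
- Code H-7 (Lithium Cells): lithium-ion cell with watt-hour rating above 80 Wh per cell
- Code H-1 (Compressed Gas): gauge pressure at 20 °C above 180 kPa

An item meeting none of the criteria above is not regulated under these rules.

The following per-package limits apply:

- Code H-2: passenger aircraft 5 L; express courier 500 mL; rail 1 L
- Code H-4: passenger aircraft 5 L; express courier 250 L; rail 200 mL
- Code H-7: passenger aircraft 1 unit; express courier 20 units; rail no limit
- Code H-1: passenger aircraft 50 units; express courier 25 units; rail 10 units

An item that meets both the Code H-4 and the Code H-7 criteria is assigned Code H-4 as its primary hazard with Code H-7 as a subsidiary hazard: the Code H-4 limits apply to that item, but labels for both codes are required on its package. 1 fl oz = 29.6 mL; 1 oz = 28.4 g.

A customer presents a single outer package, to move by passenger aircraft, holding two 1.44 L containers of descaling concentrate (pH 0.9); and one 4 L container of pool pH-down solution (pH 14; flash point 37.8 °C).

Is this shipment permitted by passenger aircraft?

No

Descaling concentrate: pH 0.9 ≤ 2 → Code H-2 (Corrosive).
The pool pH-down solution has pH 14, which is ≥ 12.5, so it is Code H-2 (Corrosive).
Total Code H-2: (two 1.44 L containers = 2.88 L) + 4 L = 6.88 L.
6.88 L > 5 L (passenger aircraft limit, Code H-2) — over the limit.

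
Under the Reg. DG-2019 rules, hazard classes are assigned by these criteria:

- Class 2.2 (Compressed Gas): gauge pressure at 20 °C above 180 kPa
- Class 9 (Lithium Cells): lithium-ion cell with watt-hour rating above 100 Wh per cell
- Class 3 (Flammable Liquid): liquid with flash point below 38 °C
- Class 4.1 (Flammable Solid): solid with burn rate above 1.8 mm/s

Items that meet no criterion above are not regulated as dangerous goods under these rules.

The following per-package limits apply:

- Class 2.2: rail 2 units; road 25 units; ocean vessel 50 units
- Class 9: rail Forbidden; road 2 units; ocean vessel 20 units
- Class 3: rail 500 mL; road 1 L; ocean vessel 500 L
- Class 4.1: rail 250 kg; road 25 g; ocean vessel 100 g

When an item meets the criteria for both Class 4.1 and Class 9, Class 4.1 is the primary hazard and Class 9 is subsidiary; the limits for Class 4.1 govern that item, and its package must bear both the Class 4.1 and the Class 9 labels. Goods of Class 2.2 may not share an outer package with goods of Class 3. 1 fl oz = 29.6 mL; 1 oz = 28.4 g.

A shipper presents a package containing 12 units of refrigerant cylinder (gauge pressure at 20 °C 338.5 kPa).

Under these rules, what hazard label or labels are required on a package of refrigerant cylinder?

Class 2.2

Refrigerant cylinder: gauge pressure at 20 °C 338.5 kPa > 180 kPa → Class 2.2 (Compressed Gas).
Only the Class 2.2 label is required.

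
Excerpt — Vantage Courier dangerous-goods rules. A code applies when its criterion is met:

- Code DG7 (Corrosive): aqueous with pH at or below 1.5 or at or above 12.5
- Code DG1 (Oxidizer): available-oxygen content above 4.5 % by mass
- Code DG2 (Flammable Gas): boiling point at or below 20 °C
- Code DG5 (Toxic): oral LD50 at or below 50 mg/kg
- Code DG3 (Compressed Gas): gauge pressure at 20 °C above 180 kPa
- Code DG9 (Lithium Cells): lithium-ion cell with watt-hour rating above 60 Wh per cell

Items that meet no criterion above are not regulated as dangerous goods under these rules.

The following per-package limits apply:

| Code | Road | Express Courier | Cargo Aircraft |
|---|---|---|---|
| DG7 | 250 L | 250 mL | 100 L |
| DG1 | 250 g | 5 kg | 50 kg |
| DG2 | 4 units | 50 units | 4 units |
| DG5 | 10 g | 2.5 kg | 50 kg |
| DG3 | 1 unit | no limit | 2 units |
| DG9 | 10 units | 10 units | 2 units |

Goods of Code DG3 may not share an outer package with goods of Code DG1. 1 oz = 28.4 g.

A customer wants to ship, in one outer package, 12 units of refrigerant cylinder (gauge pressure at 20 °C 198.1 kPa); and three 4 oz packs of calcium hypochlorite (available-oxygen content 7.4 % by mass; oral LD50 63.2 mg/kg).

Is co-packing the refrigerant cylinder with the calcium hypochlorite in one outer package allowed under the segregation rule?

No

The refrigerant cylinder has gauge pressure at 20 °C 198.1 kPa, which is > 180 kPa, so it is Code DG3 (Compressed Gas).
With available-oxygen content 7.4 % by mass (> 4.5 % by mass), the calcium hypochlorite falls in Code DG1.
Code DG3 and Code DG1 may not share an outer package.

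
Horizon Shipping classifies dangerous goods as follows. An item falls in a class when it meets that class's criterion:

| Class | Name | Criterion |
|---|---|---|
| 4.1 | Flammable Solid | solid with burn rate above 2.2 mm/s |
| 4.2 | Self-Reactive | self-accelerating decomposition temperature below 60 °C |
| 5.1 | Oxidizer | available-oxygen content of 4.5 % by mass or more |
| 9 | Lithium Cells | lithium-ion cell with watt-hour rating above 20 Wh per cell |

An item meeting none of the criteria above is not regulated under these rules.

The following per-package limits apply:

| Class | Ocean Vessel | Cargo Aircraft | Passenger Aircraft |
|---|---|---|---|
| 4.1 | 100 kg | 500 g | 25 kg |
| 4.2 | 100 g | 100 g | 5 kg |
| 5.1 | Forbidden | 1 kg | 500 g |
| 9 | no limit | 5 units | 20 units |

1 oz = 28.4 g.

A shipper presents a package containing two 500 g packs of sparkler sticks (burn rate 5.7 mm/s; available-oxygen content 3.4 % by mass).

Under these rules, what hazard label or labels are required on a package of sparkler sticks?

Class 4.1

Sparkler sticks: burn rate 5.7 mm/s > 2.2 mm/s → Class 4.1 (Flammable Solid).
Only the Class 4.1 label is required.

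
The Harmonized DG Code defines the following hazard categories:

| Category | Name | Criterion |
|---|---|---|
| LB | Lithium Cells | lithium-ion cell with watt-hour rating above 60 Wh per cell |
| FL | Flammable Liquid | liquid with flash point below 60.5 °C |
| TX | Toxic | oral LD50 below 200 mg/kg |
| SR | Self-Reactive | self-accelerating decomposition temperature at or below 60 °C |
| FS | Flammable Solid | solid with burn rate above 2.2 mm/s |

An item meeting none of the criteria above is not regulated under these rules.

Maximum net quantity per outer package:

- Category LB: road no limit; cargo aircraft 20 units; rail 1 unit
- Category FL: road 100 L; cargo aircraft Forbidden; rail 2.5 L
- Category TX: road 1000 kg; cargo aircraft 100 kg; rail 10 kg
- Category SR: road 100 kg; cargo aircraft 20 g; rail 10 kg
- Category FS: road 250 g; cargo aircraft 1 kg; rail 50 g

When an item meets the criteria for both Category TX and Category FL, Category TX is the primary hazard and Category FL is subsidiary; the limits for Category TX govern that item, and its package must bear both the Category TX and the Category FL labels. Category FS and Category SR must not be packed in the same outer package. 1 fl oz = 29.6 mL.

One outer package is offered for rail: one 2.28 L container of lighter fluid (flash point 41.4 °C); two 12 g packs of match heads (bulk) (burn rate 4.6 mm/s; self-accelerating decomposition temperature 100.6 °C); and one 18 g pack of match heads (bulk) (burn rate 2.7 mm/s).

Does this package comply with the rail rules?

Yes

Flash point 41.4 °C meets the Category FL criterion (Flammable Liquid), so the lighter fluid is Category FL.
The match heads (bulk) have burn rate 4.6 mm/s, which is > 2.2 mm/s, so they are Category FS (Flammable Solid).
Match heads (bulk): burn rate 2.7 mm/s > 2.2 mm/s → Category FS (Flammable Solid).
Category FS net quantity: (two 12 g packs = 24 g) + 18 g = 42 g.
42 g is within the rail limit of 50 g for Category FS.
Category FL quantity: 2.28 L.
That is within the Category FL rail limit of 2.5 L.
The segregation rule (Category FS with Category SR) does not apply to Category FS with Category FL.
Every hazard category is within its rail limit and no segregation rule is violated.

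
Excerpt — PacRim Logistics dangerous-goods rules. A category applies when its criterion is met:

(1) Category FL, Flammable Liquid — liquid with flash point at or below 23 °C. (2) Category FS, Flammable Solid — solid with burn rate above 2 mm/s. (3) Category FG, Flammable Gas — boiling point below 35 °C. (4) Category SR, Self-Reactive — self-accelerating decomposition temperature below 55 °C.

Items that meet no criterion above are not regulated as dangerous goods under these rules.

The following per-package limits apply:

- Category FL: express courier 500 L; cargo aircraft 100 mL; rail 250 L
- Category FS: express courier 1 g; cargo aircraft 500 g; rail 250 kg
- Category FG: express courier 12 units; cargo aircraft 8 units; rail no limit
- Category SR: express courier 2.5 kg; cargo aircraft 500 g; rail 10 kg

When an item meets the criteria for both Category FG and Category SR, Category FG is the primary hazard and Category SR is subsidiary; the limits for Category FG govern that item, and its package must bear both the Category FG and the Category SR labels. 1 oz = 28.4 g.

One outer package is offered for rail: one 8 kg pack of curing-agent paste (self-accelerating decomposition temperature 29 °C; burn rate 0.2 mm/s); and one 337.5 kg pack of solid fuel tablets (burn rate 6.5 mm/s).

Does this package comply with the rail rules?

No

With self-accelerating decomposition temperature 29 °C (< 55 °C), the curing-agent paste falls in Category SR.
Burn rate 6.5 mm/s meets the Category FS criterion (Flammable Solid), so the solid fuel tablets are Category FS.
Category FS quantity: 337.5 kg.
337.5 kg > 250 kg (rail limit, Category FS) — over the limit.
Category SR quantity: 8 kg.
8 kg is within the rail limit of 10 kg for Category SR.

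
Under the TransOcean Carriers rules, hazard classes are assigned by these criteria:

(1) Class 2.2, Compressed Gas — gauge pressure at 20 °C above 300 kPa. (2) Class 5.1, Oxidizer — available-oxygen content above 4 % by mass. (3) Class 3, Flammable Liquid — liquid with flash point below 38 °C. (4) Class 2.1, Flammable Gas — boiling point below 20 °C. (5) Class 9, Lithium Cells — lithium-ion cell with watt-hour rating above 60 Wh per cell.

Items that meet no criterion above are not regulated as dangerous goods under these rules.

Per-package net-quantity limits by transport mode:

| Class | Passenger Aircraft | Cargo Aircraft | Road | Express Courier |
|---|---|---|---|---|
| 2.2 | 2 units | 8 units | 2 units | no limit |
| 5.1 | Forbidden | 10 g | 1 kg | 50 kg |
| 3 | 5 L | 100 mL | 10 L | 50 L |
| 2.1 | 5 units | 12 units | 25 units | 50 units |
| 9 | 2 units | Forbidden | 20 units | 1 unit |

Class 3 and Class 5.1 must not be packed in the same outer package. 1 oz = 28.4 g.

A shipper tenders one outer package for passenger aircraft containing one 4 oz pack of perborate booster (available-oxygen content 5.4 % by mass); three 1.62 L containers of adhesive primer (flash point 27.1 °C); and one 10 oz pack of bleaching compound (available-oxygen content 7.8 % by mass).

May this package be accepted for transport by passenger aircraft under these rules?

Available-oxygen content 5.4 % by mass meets the Class 5.1 criterion (Oxidizer), so the perborate booster is Class 5.1.
The adhesive primer has flash point 27.1 °C, which is < 38 °C, so it is Class 3 (Flammable Liquid).
Available-oxygen content 7.8 % by mass meets the Class 5.1 criterion (Oxidizer), so the bleaching compound is Class 5.1.
Class 3 quantity: three 1.62 L containers = 4.86 L.
4.86 L is within the passenger aircraft limit of 5 L for Class 3.
Class 5.1 net quantity: (one 4 oz pack = 113.6 g) + (one 10 oz pack = 284 g) = 397.6 g.
Class 5.1 is Forbidden by passenger aircraft.
Class 3 and Class 5.1 may not share an outer package.

No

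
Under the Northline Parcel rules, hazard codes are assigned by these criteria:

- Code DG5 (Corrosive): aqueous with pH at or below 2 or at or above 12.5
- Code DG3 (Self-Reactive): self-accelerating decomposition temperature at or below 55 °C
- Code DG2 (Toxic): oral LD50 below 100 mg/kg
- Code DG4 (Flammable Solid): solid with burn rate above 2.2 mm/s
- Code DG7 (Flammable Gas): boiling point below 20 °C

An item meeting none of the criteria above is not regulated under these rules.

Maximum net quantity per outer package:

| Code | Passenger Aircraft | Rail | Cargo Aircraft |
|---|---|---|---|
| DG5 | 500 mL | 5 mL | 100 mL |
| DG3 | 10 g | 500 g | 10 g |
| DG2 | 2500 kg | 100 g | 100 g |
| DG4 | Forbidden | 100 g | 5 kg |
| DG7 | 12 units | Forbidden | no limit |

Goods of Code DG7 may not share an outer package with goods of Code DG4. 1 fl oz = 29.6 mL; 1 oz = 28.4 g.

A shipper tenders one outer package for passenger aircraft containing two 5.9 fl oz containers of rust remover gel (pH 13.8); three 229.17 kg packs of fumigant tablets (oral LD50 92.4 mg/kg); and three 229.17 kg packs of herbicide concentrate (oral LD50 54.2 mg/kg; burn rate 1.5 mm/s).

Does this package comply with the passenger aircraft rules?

With pH 13.8 (≥ 12.5), the rust remover gel falls in Code DG5.
Fumigant tablets: oral LD50 92.4 mg/kg < 100 mg/kg → Code DG2 (Toxic).
Oral LD50 54.2 mg/kg meets the Code DG2 criterion (Toxic), so the herbicide concentrate is Code DG2.
Total Code DG2: (three 229.17 kg packs = 687.51 kg) + (three 229.17 kg packs = 687.51 kg) = 1375.02 kg.
That is within the Code DG2 passenger aircraft limit of 2500 kg.
Code DG5 quantity: two 5.9 fl oz containers = 349.28 mL.
349.28 mL ≤ 500 mL (passenger aircraft limit, Code DG5) — within limit.
The segregation rule (Code DG7 with Code DG4) does not apply to Code DG2 with Code DG5.
Every hazard code is within its passenger aircraft limit and no segregation rule is violated.

Yes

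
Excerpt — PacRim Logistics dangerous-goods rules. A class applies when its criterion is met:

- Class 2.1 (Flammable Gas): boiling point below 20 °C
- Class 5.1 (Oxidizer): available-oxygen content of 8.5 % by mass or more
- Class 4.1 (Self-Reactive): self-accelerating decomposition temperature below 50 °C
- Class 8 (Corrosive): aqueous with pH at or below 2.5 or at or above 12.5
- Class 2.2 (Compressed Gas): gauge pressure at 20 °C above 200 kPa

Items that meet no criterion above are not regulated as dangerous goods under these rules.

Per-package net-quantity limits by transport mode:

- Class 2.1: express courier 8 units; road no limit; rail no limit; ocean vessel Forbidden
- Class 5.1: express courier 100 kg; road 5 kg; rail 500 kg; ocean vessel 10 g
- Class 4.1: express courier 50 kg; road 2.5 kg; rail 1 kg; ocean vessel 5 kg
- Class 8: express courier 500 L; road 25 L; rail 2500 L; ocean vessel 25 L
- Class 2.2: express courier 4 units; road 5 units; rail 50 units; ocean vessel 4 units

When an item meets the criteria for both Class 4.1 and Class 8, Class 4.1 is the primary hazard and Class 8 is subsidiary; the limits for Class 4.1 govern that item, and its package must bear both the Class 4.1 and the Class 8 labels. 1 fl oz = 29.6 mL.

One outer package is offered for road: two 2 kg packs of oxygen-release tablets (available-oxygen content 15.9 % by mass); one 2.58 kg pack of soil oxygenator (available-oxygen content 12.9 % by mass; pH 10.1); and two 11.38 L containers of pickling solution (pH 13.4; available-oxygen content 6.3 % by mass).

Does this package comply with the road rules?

With available-oxygen content 15.9 % by mass (≥ 8.5 % by mass), the oxygen-release tablets fall in Class 5.1.
Soil oxygenator: available-oxygen content 12.9 % by mass ≥ 8.5 % by mass → Class 5.1 (Oxidizer).
pH 13.4 meets the Class 8 criterion (Corrosive), so the pickling solution is Class 8.
Total Class 5.1: (two 2 kg packs = 4 kg) + 2.58 kg = 6.58 kg.
6.58 kg > 5 kg (road limit, Class 5.1) — over the limit.
Class 8 quantity: two 11.38 L containers = 22.76 L.
That is within the Class 8 road limit of 25 L.

No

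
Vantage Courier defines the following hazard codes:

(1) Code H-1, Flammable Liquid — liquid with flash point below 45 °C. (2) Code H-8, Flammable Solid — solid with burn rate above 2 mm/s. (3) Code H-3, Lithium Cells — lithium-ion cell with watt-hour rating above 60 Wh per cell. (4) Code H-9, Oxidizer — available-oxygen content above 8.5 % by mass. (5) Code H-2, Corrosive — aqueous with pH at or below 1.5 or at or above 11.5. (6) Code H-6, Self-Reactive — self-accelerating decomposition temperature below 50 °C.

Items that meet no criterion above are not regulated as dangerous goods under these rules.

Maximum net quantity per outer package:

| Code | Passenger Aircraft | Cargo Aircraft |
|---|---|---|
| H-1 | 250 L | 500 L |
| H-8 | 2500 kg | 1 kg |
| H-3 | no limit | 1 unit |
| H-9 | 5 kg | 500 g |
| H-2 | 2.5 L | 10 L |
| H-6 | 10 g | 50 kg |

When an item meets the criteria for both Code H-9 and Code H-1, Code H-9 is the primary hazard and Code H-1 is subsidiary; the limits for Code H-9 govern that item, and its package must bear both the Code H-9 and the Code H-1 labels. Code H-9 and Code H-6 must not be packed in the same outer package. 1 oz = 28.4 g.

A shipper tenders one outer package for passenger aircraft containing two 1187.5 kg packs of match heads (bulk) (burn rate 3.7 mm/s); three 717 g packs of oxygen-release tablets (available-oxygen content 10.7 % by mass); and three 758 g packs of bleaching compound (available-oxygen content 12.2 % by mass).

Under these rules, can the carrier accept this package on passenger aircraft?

Yes

Burn rate 3.7 mm/s meets the Code H-8 criterion (Flammable Solid), so the match heads (bulk) are Code H-8.
The oxygen-release tablets have available-oxygen content 10.7 % by mass, which is > 8.5 % by mass, so they are Code H-9 (Oxidizer).
Bleaching compound: available-oxygen content 12.2 % by mass > 8.5 % by mass → Code H-9 (Oxidizer).
Total Code H-9: (three 717 g packs = 2.151 kg) + (three 758 g packs = 2.274 kg) = 4.425 kg.
That is within the Code H-9 passenger aircraft limit of 5 kg.
Code H-8 quantity: two 1187.5 kg packs = 2375 kg.
That is within the Code H-8 passenger aircraft limit of 2500 kg.
The segregation rule (Code H-9 with Code H-6) does not apply to Code H-9 with Code H-8.
Every hazard code is within its passenger aircraft limit and no segregation rule is violated.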